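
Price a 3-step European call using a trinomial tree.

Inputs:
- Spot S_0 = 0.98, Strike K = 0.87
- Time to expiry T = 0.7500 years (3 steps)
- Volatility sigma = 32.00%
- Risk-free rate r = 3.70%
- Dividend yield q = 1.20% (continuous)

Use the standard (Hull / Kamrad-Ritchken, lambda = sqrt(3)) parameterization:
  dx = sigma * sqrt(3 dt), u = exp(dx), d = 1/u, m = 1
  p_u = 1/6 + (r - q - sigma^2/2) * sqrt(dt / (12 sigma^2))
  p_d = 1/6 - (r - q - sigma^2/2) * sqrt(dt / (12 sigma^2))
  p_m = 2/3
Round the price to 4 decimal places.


dt = T/N = 0.250000; dx = sigma*sqrt(3*dt) = 0.277128
u = exp(dx) = 1.319335; d = 1/u = 0.757957
p_u = 0.154849, p_m = 0.666667, p_d = 0.178484
Discount per step: exp(-r*dt) = 0.990793
Stock lattice S(k, j) with j the centered position index:
  k=0: S(0,+0) = 0.9800
  k=1: S(1,-1) = 0.7428; S(1,+0) = 0.9800; S(1,+1) = 1.2929
  k=2: S(2,-2) = 0.5630; S(2,-1) = 0.7428; S(2,+0) = 0.9800; S(2,+1) = 1.2929; S(2,+2) = 1.7058
  k=3: S(3,-3) = 0.4267; S(3,-2) = 0.5630; S(3,-1) = 0.7428; S(3,+0) = 0.9800; S(3,+1) = 1.2929; S(3,+2) = 1.7058; S(3,+3) = 2.2506
Terminal payoffs V(N, j) = max(S_T - K, 0):
  V(3,-3) = 0.000000; V(3,-2) = 0.000000; V(3,-1) = 0.000000; V(3,+0) = 0.110000; V(3,+1) = 0.422949; V(3,+2) = 0.835833; V(3,+3) = 1.380566
Backward induction: V(k, j) = exp(-r*dt) * [p_u * V(k+1, j+1) + p_m * V(k+1, j) + p_d * V(k+1, j-1)]
  V(2,-2) = exp(-r*dt) * [p_u*0.000000 + p_m*0.000000 + p_d*0.000000] = 0.000000
  V(2,-1) = exp(-r*dt) * [p_u*0.110000 + p_m*0.000000 + p_d*0.000000] = 0.016877
  V(2,+0) = exp(-r*dt) * [p_u*0.422949 + p_m*0.110000 + p_d*0.000000] = 0.137548
  V(2,+1) = exp(-r*dt) * [p_u*0.835833 + p_m*0.422949 + p_d*0.110000] = 0.427058
  V(2,+2) = exp(-r*dt) * [p_u*1.380566 + p_m*0.835833 + p_d*0.422949] = 0.838697
  V(1,-1) = exp(-r*dt) * [p_u*0.137548 + p_m*0.016877 + p_d*0.000000] = 0.032251
  V(1,+0) = exp(-r*dt) * [p_u*0.427058 + p_m*0.137548 + p_d*0.016877] = 0.159360
  V(1,+1) = exp(-r*dt) * [p_u*0.838697 + p_m*0.427058 + p_d*0.137548] = 0.435084
  V(0,+0) = exp(-r*dt) * [p_u*0.435084 + p_m*0.159360 + p_d*0.032251] = 0.177717

Answer: Price = V(0,0) = 0.1777


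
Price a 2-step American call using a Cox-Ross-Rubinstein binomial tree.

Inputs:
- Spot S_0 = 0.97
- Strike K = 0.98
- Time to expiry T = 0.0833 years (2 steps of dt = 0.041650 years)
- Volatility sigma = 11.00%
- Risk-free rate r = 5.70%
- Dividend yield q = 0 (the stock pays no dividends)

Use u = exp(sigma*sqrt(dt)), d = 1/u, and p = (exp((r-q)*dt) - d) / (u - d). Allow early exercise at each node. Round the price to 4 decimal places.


dt = T/N = 0.041650
u = exp(sigma*sqrt(dt)) = 1.022703; d = 1/u = 0.977801
p = (exp((r-q)*dt) - d) / (u - d) = 0.547322
Discount per step: exp(-r*dt) = 0.997629
Stock lattice S(k, i) with i counting down-moves:
  k=0: S(0,0) = 0.9700
  k=1: S(1,0) = 0.9920; S(1,1) = 0.9485
  k=2: S(2,0) = 1.0145; S(2,1) = 0.9700; S(2,2) = 0.9274
Terminal payoffs V(N, i) = max(S_T - K, 0):
  V(2,0) = 0.034544; V(2,1) = 0.000000; V(2,2) = 0.000000
Backward induction: V(k, i) = exp(-r*dt) * [p * V(k+1, i) + (1-p) * V(k+1, i+1)]; then take max(V_cont, immediate exercise) for American.
  V(1,0) = exp(-r*dt) * [p*0.034544 + (1-p)*0.000000] = 0.018862; exercise = 0.012022; V(1,0) = max -> 0.018862
  V(1,1) = exp(-r*dt) * [p*0.000000 + (1-p)*0.000000] = 0.000000; exercise = 0.000000; V(1,1) = max -> 0.000000
  V(0,0) = exp(-r*dt) * [p*0.018862 + (1-p)*0.000000] = 0.010299; exercise = 0.000000; V(0,0) = max -> 0.010299

Answer: Price = V(0,0) = 0.0103


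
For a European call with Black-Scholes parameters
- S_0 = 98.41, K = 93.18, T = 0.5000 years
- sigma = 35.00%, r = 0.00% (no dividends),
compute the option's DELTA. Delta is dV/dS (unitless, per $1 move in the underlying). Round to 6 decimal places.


Answer: Delta = 0.634727

Derivation:
d1 = 0.3443986550; d2 = 0.0969112815
phi(d1) = 0.3759708181; exp(-qT) = 1.0000000000; exp(-rT) = 1.0000000000
N(d1) = 0.6347267499
Delta = exp(-qT) * N(d1) = 1.0000000000 * 0.6347267499 = 0.634727


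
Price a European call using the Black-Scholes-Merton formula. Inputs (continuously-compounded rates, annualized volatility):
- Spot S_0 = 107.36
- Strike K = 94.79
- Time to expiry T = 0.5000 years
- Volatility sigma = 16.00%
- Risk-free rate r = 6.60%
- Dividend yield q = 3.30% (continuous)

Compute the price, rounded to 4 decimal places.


d1 = (ln(S/K) + (r - q + 0.5*sigma^2) * T) / (sigma * sqrt(T)) = 1.30305421
d2 = d1 - sigma * sqrt(T) = 1.18991712
exp(-rT) = 0.96753856; exp(-qT) = 0.98363538
C = S_0 * exp(-qT) * N(d1) - K * exp(-rT) * N(d2)
N(d1) = 0.90372187; N(d2) = 0.88296052
C = 107.3600 * 0.98363538 * 0.90372187 - 94.7900 * 0.96753856 * 0.88296052 = 14.4569

Answer: Price = 14.4569


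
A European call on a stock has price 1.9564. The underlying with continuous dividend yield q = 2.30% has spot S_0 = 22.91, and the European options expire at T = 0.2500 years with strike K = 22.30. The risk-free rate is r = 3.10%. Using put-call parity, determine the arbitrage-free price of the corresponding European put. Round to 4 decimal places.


Put-call parity: C - P = S_0 * exp(-qT) - K * exp(-rT).
S_0 * exp(-qT) = 22.9100 * 0.99426650 = 22.77864551
K * exp(-rT) = 22.3000 * 0.99227995 = 22.12784297
P = C - S*exp(-qT) + K*exp(-rT)
P = 1.9564 - 22.77864551 + 22.12784297 = 1.3056

Answer: Put price = 1.3056


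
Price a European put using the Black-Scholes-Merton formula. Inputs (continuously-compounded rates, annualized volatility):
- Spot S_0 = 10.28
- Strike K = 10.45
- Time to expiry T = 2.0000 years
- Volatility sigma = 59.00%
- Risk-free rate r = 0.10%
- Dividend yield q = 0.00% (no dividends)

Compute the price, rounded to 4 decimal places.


d1 = (ln(S/K) + (r - q + 0.5*sigma^2) * T) / (sigma * sqrt(T)) = 0.39993274
d2 = d1 - sigma * sqrt(T) = -0.43445326
exp(-rT) = 0.99800200; exp(-qT) = 1.00000000
P = K * exp(-rT) * N(-d2) - S_0 * exp(-qT) * N(-d1)
N(-d1) = 0.34460303; N(-d2) = 0.66802034
P = 10.4500 * 0.99800200 * 0.66802034 - 10.2800 * 1.00000000 * 0.34460303 = 3.4243

Answer: Price = 3.4243


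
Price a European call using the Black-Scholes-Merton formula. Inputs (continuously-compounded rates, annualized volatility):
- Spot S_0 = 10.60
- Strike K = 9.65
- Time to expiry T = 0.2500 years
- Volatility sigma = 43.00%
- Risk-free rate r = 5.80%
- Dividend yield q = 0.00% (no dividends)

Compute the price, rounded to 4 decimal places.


d1 = (ln(S/K) + (r - q + 0.5*sigma^2) * T) / (sigma * sqrt(T)) = 0.61166784
d2 = d1 - sigma * sqrt(T) = 0.39666784
exp(-rT) = 0.98560462; exp(-qT) = 1.00000000
C = S_0 * exp(-qT) * N(d1) - K * exp(-rT) * N(d2)
N(d1) = 0.72962123; N(d2) = 0.65419379
C = 10.6000 * 1.00000000 * 0.72962123 - 9.6500 * 0.98560462 * 0.65419379 = 1.5119

Answer: Price = 1.5119


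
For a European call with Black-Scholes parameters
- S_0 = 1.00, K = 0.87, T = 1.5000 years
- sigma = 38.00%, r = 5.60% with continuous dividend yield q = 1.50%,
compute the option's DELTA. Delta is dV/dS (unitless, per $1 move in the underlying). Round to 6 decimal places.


Answer: Delta = 0.730066

Derivation:
d1 = 0.6640740033; d2 = 0.1986709522
phi(d1) = 0.3199995549; exp(-qT) = 0.9777512372; exp(-rT) = 0.9194312561
N(d1) = 0.7466785261
Delta = exp(-qT) * N(d1) = 0.9777512372 * 0.7466785261 = 0.730066


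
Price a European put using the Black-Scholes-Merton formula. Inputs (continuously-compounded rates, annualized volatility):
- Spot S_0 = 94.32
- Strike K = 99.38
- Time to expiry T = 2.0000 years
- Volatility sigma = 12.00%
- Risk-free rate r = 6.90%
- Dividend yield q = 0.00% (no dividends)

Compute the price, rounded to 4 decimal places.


d1 = (ln(S/K) + (r - q + 0.5*sigma^2) * T) / (sigma * sqrt(T)) = 0.59009457
d2 = d1 - sigma * sqrt(T) = 0.42038895
exp(-rT) = 0.87109869; exp(-qT) = 1.00000000
P = K * exp(-rT) * N(-d2) - S_0 * exp(-qT) * N(-d1)
N(-d1) = 0.27756362; N(-d2) = 0.33710067
P = 99.3800 * 0.87109869 * 0.33710067 - 94.3200 * 1.00000000 * 0.27756362 = 3.0029

Answer: Price = 3.0029


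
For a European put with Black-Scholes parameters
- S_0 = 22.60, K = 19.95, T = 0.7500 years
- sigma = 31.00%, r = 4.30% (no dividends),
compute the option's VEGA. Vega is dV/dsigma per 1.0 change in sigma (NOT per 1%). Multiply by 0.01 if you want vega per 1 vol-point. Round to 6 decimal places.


d1 = 0.7189249843; d2 = 0.4504571091
phi(d1) = 0.3080894550; exp(-qT) = 1.0000000000; exp(-rT) = 0.9682644857
Vega = S * exp(-qT) * phi(d1) * sqrt(T) = 22.6000 * 1.0000000000 * 0.3080894550 * 0.8660254038 = 6.029980

Answer: Vega = 6.029980


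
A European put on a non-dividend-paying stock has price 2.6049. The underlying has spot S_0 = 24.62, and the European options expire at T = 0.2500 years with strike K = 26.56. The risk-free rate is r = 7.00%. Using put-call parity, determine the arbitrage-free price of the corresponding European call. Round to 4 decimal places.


Answer: Call price = 1.1257

Derivation:
Put-call parity: C - P = S_0 * exp(-qT) - K * exp(-rT).
S_0 * exp(-qT) = 24.6200 * 1.00000000 = 24.62000000
K * exp(-rT) = 26.5600 * 0.98265224 = 26.09924338
C = P + S*exp(-qT) - K*exp(-rT)
C = 2.6049 + 24.62000000 - 26.09924338 = 1.1257


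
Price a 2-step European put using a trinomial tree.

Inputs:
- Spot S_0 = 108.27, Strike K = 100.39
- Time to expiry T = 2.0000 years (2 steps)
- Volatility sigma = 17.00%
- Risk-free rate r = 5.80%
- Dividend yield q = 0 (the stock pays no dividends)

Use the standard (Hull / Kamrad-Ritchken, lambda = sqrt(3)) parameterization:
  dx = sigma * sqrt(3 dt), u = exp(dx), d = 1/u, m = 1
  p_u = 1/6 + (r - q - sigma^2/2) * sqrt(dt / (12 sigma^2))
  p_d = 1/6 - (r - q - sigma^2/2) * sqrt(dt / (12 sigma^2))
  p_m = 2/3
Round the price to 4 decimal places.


dt = T/N = 1.000000; dx = sigma*sqrt(3*dt) = 0.294449
u = exp(dx) = 1.342386; d = 1/u = 0.744942
p_u = 0.240618, p_m = 0.666667, p_d = 0.092715
Discount per step: exp(-r*dt) = 0.943650
Stock lattice S(k, j) with j the centered position index:
  k=0: S(0,+0) = 108.2700
  k=1: S(1,-1) = 80.6549; S(1,+0) = 108.2700; S(1,+1) = 145.3401
  k=2: S(2,-2) = 60.0832; S(2,-1) = 80.6549; S(2,+0) = 108.2700; S(2,+1) = 145.3401; S(2,+2) = 195.1026
Terminal payoffs V(N, j) = max(K - S_T, 0):
  V(2,-2) = 40.306766; V(2,-1) = 19.735107; V(2,+0) = 0.000000; V(2,+1) = 0.000000; V(2,+2) = 0.000000
Backward induction: V(k, j) = exp(-r*dt) * [p_u * V(k+1, j+1) + p_m * V(k+1, j) + p_d * V(k+1, j-1)]
  V(1,-1) = exp(-r*dt) * [p_u*0.000000 + p_m*19.735107 + p_d*40.306766] = 15.941810
  V(1,+0) = exp(-r*dt) * [p_u*0.000000 + p_m*0.000000 + p_d*19.735107] = 1.726632
  V(1,+1) = exp(-r*dt) * [p_u*0.000000 + p_m*0.000000 + p_d*0.000000] = 0.000000
  V(0,+0) = exp(-r*dt) * [p_u*0.000000 + p_m*1.726632 + p_d*15.941810] = 2.480980

Answer: Price = V(0,0) = 2.4810


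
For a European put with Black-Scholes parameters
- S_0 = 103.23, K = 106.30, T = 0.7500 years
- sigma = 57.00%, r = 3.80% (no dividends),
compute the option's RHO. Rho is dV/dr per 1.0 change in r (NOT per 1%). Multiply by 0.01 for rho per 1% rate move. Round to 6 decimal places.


Answer: Rho = -46.344245

Derivation:
d1 = 0.2451849050; d2 = -0.2484495751
phi(d1) = 0.3871293701; exp(-qT) = 1.0000000000; exp(-rT) = 0.9719022941
N(-d2) = 0.5981067099
Rho = -K*T*exp(-rT)*N(-d2) = -106.3000 * 0.7500 * 0.9719022941 * 0.5981067099 = -46.344245


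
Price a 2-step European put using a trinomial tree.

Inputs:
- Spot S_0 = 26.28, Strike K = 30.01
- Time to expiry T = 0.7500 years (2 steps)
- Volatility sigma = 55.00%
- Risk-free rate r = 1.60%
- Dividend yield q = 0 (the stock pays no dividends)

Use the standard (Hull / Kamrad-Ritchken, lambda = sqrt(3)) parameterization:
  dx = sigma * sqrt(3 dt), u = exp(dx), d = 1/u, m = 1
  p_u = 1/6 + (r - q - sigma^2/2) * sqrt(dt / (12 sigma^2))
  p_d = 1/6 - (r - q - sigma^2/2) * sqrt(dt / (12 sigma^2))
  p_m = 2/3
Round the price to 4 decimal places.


dt = T/N = 0.375000; dx = sigma*sqrt(3*dt) = 0.583363
u = exp(dx) = 1.792055; d = 1/u = 0.558019
p_u = 0.123196, p_m = 0.666667, p_d = 0.210138
Discount per step: exp(-r*dt) = 0.994018
Stock lattice S(k, j) with j the centered position index:
  k=0: S(0,+0) = 26.2800
  k=1: S(1,-1) = 14.6647; S(1,+0) = 26.2800; S(1,+1) = 47.0952
  k=2: S(2,-2) = 8.1832; S(2,-1) = 14.6647; S(2,+0) = 26.2800; S(2,+1) = 47.0952; S(2,+2) = 84.3972
Terminal payoffs V(N, j) = max(K - S_T, 0):
  V(2,-2) = 21.826810; V(2,-1) = 15.345273; V(2,+0) = 3.730000; V(2,+1) = 0.000000; V(2,+2) = 0.000000
Backward induction: V(k, j) = exp(-r*dt) * [p_u * V(k+1, j+1) + p_m * V(k+1, j) + p_d * V(k+1, j-1)]
  V(1,-1) = exp(-r*dt) * [p_u*3.730000 + p_m*15.345273 + p_d*21.826810] = 15.184953
  V(1,+0) = exp(-r*dt) * [p_u*0.000000 + p_m*3.730000 + p_d*15.345273] = 5.677121
  V(1,+1) = exp(-r*dt) * [p_u*0.000000 + p_m*0.000000 + p_d*3.730000] = 0.779125
  V(0,+0) = exp(-r*dt) * [p_u*0.779125 + p_m*5.677121 + p_d*15.184953] = 7.029360

Answer: Price = V(0,0) = 7.0294


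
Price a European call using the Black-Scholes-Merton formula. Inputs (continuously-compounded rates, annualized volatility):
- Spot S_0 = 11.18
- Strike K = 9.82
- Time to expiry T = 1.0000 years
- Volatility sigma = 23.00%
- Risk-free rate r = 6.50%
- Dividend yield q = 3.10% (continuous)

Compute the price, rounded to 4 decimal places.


d1 = (ln(S/K) + (r - q + 0.5*sigma^2) * T) / (sigma * sqrt(T)) = 0.82676237
d2 = d1 - sigma * sqrt(T) = 0.59676237
exp(-rT) = 0.93706746; exp(-qT) = 0.96947557
C = S_0 * exp(-qT) * N(d1) - K * exp(-rT) * N(d2)
N(d1) = 0.79581412; N(d2) = 0.72466698
C = 11.1800 * 0.96947557 * 0.79581412 - 9.8200 * 0.93706746 * 0.72466698 = 1.9572

Answer: Price = 1.9572


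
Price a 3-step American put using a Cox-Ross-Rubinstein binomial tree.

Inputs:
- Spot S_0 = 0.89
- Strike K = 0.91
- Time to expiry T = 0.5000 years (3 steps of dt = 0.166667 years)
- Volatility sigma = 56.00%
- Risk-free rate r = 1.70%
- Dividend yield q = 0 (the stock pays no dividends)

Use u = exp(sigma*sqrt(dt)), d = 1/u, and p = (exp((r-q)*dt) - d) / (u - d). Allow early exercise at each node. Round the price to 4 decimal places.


dt = T/N = 0.166667
u = exp(sigma*sqrt(dt)) = 1.256863; d = 1/u = 0.795632
p = (exp((r-q)*dt) - d) / (u - d) = 0.449245
Discount per step: exp(-r*dt) = 0.997171
Stock lattice S(k, i) with i counting down-moves:
  k=0: S(0,0) = 0.8900
  k=1: S(1,0) = 1.1186; S(1,1) = 0.7081
  k=2: S(2,0) = 1.4059; S(2,1) = 0.8900; S(2,2) = 0.5634
  k=3: S(3,0) = 1.7671; S(3,1) = 1.1186; S(3,2) = 0.7081; S(3,3) = 0.4483
Terminal payoffs V(N, i) = max(K - S_T, 0):
  V(3,0) = 0.000000; V(3,1) = 0.000000; V(3,2) = 0.201888; V(3,3) = 0.461744
Backward induction: V(k, i) = exp(-r*dt) * [p * V(k+1, i) + (1-p) * V(k+1, i+1)]; then take max(V_cont, immediate exercise) for American.
  V(2,0) = exp(-r*dt) * [p*0.000000 + (1-p)*0.000000] = 0.000000; exercise = 0.000000; V(2,0) = max -> 0.000000
  V(2,1) = exp(-r*dt) * [p*0.000000 + (1-p)*0.201888] = 0.110876; exercise = 0.020000; V(2,1) = max -> 0.110876
  V(2,2) = exp(-r*dt) * [p*0.201888 + (1-p)*0.461744] = 0.344029; exercise = 0.346604; V(2,2) = max -> 0.346604
  V(1,0) = exp(-r*dt) * [p*0.000000 + (1-p)*0.110876] = 0.060893; exercise = 0.000000; V(1,0) = max -> 0.060893
  V(1,1) = exp(-r*dt) * [p*0.110876 + (1-p)*0.346604] = 0.240023; exercise = 0.201888; V(1,1) = max -> 0.240023
  V(0,0) = exp(-r*dt) * [p*0.060893 + (1-p)*0.240023] = 0.159099; exercise = 0.020000; V(0,0) = max -> 0.159099

Answer: Price = V(0,0) = 0.1591


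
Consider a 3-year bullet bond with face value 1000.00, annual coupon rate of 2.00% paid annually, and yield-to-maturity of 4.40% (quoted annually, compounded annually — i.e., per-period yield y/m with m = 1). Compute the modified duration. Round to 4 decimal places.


Coupon per period c = face * coupon_rate / m = 20.000000
Periods per year m = 1; per-period yield y/m = 0.044000
Number of cashflows N = 3
Cashflows (t years, CF_t, discount factor 1/(1+y/m)^(m*t), PV):
  t = 1.0000: CF_t = 20.000000, DF = 0.957854, PV = 19.157088
  t = 2.0000: CF_t = 20.000000, DF = 0.917485, PV = 18.349701
  t = 3.0000: CF_t = 1020.000000, DF = 0.878817, PV = 896.393453
Price P = sum_t PV_t = 933.900242
First compute Macaulay numerator sum_t t * PV_t:
  t * PV_t at t = 1.0000: 19.157088
  t * PV_t at t = 2.0000: 36.699403
  t * PV_t at t = 3.0000: 2689.180358
Macaulay duration D = 2745.036849 / 933.900242 = 2.939326
Modified duration = D / (1 + y/m) = 2.939326 / (1 + 0.044000) = 2.815446

Answer: Modified duration = 2.8154


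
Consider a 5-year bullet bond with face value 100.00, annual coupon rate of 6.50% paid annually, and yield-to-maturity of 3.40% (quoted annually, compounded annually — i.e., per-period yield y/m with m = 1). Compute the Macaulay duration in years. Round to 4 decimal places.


Answer: Macaulay duration = 4.4666 years

Derivation:
Coupon per period c = face * coupon_rate / m = 6.500000
Periods per year m = 1; per-period yield y/m = 0.034000
Number of cashflows N = 5
Cashflows (t years, CF_t, discount factor 1/(1+y/m)^(m*t), PV):
  t = 1.0000: CF_t = 6.500000, DF = 0.967118, PV = 6.286267
  t = 2.0000: CF_t = 6.500000, DF = 0.935317, PV = 6.079562
  t = 3.0000: CF_t = 6.500000, DF = 0.904562, PV = 5.879654
  t = 4.0000: CF_t = 6.500000, DF = 0.874818, PV = 5.686319
  t = 5.0000: CF_t = 106.500000, DF = 0.846052, PV = 90.104590
Price P = sum_t PV_t = 114.036391
Macaulay numerator sum_t t * PV_t:
  t * PV_t at t = 1.0000: 6.286267
  t * PV_t at t = 2.0000: 12.159124
  t * PV_t at t = 3.0000: 17.638961
  t * PV_t at t = 4.0000: 22.745275
  t * PV_t at t = 5.0000: 450.522949
Macaulay duration D = (sum_t t * PV_t) / P = 509.352576 / 114.036391 = 4.466579


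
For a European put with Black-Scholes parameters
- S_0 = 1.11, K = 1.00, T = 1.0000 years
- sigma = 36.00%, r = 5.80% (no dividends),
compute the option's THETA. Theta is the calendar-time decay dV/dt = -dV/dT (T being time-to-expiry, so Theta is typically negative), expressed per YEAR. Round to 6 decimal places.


Answer: Theta = -0.043800

Derivation:
d1 = 0.6310000426; d2 = 0.2710000426
phi(d1) = 0.3269267759; exp(-qT) = 1.0000000000; exp(-rT) = 0.9436499474
Theta = -S*exp(-qT)*phi(d1)*sigma/(2*sqrt(T)) + r*K*exp(-rT)*N(-d2) - q*S*exp(-qT)*N(-d1)
N(-d1) = 0.2640202483; N(-d2) = 0.3931954998; sqrt(T) = 1.0000000000
Term 1 = -1.1100 * 1.0000000000 * 0.3269267759 * 0.3600 / (2 * 1.0000000000) = -0.0653199698
Term 2 = 0.0580 * 1.0000 * 0.9436499474 * 0.3931954998 = 0.0215202569
Term 3 = 0 (no dividend yield, q = 0)
Theta = -0.0653199698 + (0.0215202569) + (0.0000000000) = -0.043800


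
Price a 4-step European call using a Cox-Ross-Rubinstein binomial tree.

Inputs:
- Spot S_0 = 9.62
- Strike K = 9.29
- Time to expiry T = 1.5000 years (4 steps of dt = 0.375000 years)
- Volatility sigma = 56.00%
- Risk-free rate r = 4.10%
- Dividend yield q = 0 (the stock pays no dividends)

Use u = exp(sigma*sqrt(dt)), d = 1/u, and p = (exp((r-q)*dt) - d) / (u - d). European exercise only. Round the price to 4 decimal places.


Answer: Price = V(0,0) = 2.8329

Derivation:
dt = T/N = 0.375000
u = exp(sigma*sqrt(dt)) = 1.409068; d = 1/u = 0.709689
p = (exp((r-q)*dt) - d) / (u - d) = 0.437252
Discount per step: exp(-r*dt) = 0.984743
Stock lattice S(k, i) with i counting down-moves:
  k=0: S(0,0) = 9.6200
  k=1: S(1,0) = 13.5552; S(1,1) = 6.8272
  k=2: S(2,0) = 19.1002; S(2,1) = 9.6200; S(2,2) = 4.8452
  k=3: S(3,0) = 26.9136; S(3,1) = 13.5552; S(3,2) = 6.8272; S(3,3) = 3.4386
  k=4: S(4,0) = 37.9230; S(4,1) = 19.1002; S(4,2) = 9.6200; S(4,3) = 4.8452; S(4,4) = 2.4403
Terminal payoffs V(N, i) = max(S_T - K, 0):
  V(4,0) = 28.633028; V(4,1) = 9.810249; V(4,2) = 0.330000; V(4,3) = 0.000000; V(4,4) = 0.000000
Backward induction: V(k, i) = exp(-r*dt) * [p * V(k+1, i) + (1-p) * V(k+1, i+1)].
  V(3,0) = exp(-r*dt) * [p*28.633028 + (1-p)*9.810249] = 17.765293
  V(3,1) = exp(-r*dt) * [p*9.810249 + (1-p)*0.330000] = 4.406976
  V(3,2) = exp(-r*dt) * [p*0.330000 + (1-p)*0.000000] = 0.142092
  V(3,3) = exp(-r*dt) * [p*0.000000 + (1-p)*0.000000] = 0.000000
  V(2,0) = exp(-r*dt) * [p*17.765293 + (1-p)*4.406976] = 10.091569
  V(2,1) = exp(-r*dt) * [p*4.406976 + (1-p)*0.142092] = 1.976300
  V(2,2) = exp(-r*dt) * [p*0.142092 + (1-p)*0.000000] = 0.061182
  V(1,0) = exp(-r*dt) * [p*10.091569 + (1-p)*1.976300] = 5.440424
  V(1,1) = exp(-r*dt) * [p*1.976300 + (1-p)*0.061182] = 0.884861
  V(0,0) = exp(-r*dt) * [p*5.440424 + (1-p)*0.884861] = 2.832898


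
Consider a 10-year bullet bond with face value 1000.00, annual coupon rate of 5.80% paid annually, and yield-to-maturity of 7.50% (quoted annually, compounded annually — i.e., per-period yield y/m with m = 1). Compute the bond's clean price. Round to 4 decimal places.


Coupon per period c = face * coupon_rate / m = 58.000000
Periods per year m = 1; per-period yield y/m = 0.075000
Number of cashflows N = 10
Cashflows (t years, CF_t, discount factor 1/(1+y/m)^(m*t), PV):
  t = 1.0000: CF_t = 58.000000, DF = 0.930233, PV = 53.953488
  t = 2.0000: CF_t = 58.000000, DF = 0.865333, PV = 50.189292
  t = 3.0000: CF_t = 58.000000, DF = 0.804961, PV = 46.687713
  t = 4.0000: CF_t = 58.000000, DF = 0.748801, PV = 43.430431
  t = 5.0000: CF_t = 58.000000, DF = 0.696559, PV = 40.400401
  t = 6.0000: CF_t = 58.000000, DF = 0.647962, PV = 37.581768
  t = 7.0000: CF_t = 58.000000, DF = 0.602755, PV = 34.959784
  t = 8.0000: CF_t = 58.000000, DF = 0.560702, PV = 32.520730
  t = 9.0000: CF_t = 58.000000, DF = 0.521583, PV = 30.251841
  t = 10.0000: CF_t = 1058.000000, DF = 0.485194, PV = 513.335176
Price P = sum_t PV_t = 883.310624

Answer: Price = 883.3106


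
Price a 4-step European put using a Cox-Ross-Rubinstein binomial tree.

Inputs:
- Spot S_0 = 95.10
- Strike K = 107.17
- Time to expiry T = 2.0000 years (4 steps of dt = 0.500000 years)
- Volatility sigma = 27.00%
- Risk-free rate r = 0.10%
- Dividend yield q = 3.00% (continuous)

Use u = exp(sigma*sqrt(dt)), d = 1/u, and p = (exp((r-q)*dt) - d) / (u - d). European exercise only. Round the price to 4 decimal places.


dt = T/N = 0.500000
u = exp(sigma*sqrt(dt)) = 1.210361; d = 1/u = 0.826200
p = (exp((r-q)*dt) - d) / (u - d) = 0.414943
Discount per step: exp(-r*dt) = 0.999500
Stock lattice S(k, i) with i counting down-moves:
  k=0: S(0,0) = 95.1000
  k=1: S(1,0) = 115.1054; S(1,1) = 78.5716
  k=2: S(2,0) = 139.3191; S(2,1) = 95.1000; S(2,2) = 64.9158
  k=3: S(3,0) = 168.6264; S(3,1) = 115.1054; S(3,2) = 78.5716; S(3,3) = 53.6334
  k=4: S(4,0) = 204.0988; S(4,1) = 139.3191; S(4,2) = 95.1000; S(4,3) = 64.9158; S(4,4) = 44.3119
Terminal payoffs V(N, i) = max(K - S_T, 0):
  V(4,0) = 0.000000; V(4,1) = 0.000000; V(4,2) = 12.070000; V(4,3) = 42.254183; V(4,4) = 62.858083
Backward induction: V(k, i) = exp(-r*dt) * [p * V(k+1, i) + (1-p) * V(k+1, i+1)].
  V(3,0) = exp(-r*dt) * [p*0.000000 + (1-p)*0.000000] = 0.000000
  V(3,1) = exp(-r*dt) * [p*0.000000 + (1-p)*12.070000] = 7.058114
  V(3,2) = exp(-r*dt) * [p*12.070000 + (1-p)*42.254183] = 29.714620
  V(3,3) = exp(-r*dt) * [p*42.254183 + (1-p)*62.858083] = 54.281501
  V(2,0) = exp(-r*dt) * [p*0.000000 + (1-p)*7.058114] = 4.127338
  V(2,1) = exp(-r*dt) * [p*7.058114 + (1-p)*29.714620] = 20.303318
  V(2,2) = exp(-r*dt) * [p*29.714620 + (1-p)*54.281501] = 44.065619
  V(1,0) = exp(-r*dt) * [p*4.127338 + (1-p)*20.303318] = 13.584422
  V(1,1) = exp(-r*dt) * [p*20.303318 + (1-p)*44.065619] = 34.188531
  V(0,0) = exp(-r*dt) * [p*13.584422 + (1-p)*34.188531] = 25.626193

Answer: Price = V(0,0) = 25.6262


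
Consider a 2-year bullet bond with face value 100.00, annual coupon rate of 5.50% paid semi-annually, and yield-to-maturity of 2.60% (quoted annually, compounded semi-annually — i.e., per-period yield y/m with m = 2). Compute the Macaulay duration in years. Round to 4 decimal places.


Answer: Macaulay duration = 1.9235 years

Derivation:
Coupon per period c = face * coupon_rate / m = 2.750000
Periods per year m = 2; per-period yield y/m = 0.013000
Number of cashflows N = 4
Cashflows (t years, CF_t, discount factor 1/(1+y/m)^(m*t), PV):
  t = 0.5000: CF_t = 2.750000, DF = 0.987167, PV = 2.714709
  t = 1.0000: CF_t = 2.750000, DF = 0.974498, PV = 2.679870
  t = 1.5000: CF_t = 2.750000, DF = 0.961992, PV = 2.645479
  t = 2.0000: CF_t = 102.750000, DF = 0.949647, PV = 97.576233
Price P = sum_t PV_t = 105.616292
Macaulay numerator sum_t t * PV_t:
  t * PV_t at t = 0.5000: 1.357354
  t * PV_t at t = 1.0000: 2.679870
  t * PV_t at t = 1.5000: 3.968219
  t * PV_t at t = 2.0000: 195.152467
Macaulay duration D = (sum_t t * PV_t) / P = 203.157910 / 105.616292 = 1.923547


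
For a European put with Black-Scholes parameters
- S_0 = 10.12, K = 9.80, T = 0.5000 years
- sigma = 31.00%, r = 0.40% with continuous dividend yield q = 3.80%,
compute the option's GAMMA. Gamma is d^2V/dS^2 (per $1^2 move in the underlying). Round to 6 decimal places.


Answer: Gamma = 0.173661

Derivation:
d1 = 0.1786301279; d2 = -0.0405729742
phi(d1) = 0.3926279159; exp(-qT) = 0.9811793622; exp(-rT) = 0.9980019987
Gamma = exp(-qT) * phi(d1) / (S * sigma * sqrt(T)) = 0.9811793622 * 0.3926279159 / (10.1200 * 0.3100 * 0.7071067812) = 0.173661


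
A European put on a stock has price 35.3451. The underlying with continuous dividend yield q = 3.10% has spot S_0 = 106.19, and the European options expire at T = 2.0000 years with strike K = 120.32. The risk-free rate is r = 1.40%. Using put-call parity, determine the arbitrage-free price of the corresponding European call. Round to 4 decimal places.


Answer: Call price = 18.1535

Derivation:
Put-call parity: C - P = S_0 * exp(-qT) - K * exp(-rT).
S_0 * exp(-qT) = 106.1900 * 0.93988289 = 99.80616375
K * exp(-rT) = 120.3200 * 0.97238837 = 116.99776829
C = P + S*exp(-qT) - K*exp(-rT)
C = 35.3451 + 99.80616375 - 116.99776829 = 18.1535


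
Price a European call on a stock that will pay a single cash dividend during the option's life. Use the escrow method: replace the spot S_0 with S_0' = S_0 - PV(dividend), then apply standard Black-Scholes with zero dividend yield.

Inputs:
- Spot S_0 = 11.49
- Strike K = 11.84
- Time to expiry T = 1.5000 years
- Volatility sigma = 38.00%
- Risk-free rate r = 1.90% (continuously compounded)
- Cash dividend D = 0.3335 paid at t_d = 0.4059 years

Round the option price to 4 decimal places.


PV(D) = D * exp(-r * t_d) = 0.3335 * 0.99231756 = 0.33093791
S_0' = S_0 - PV(D) = 11.4900 - 0.33093791 = 11.15906209
d1 = (ln(S_0'/K) + (r + sigma^2/2)*T) / (sigma*sqrt(T)) = 0.16666905
d2 = d1 - sigma*sqrt(T) = -0.29873401
exp(-rT) = 0.97190229
N(d1) = 0.56618477; N(d2) = 0.38257150
C = S_0' * N(d1) - K * exp(-rT) * N(d2) = 11.15906209 * 0.56618477 - 11.8400 * 0.97190229 * 0.38257150 = 1.9157

Answer: Price = 1.9157


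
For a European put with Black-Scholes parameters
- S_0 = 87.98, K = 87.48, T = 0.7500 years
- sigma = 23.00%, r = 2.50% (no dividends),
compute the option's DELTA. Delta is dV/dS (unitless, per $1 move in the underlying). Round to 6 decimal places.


d1 = 0.2223391958; d2 = 0.0231533529
phi(d1) = 0.3892023494; exp(-qT) = 1.0000000000; exp(-rT) = 0.9814246877
N(-d1) = 0.4120249209
Delta = -exp(-qT) * N(-d1) = -1.0000000000 * 0.4120249209 = -0.412025

Answer: Delta = -0.412025


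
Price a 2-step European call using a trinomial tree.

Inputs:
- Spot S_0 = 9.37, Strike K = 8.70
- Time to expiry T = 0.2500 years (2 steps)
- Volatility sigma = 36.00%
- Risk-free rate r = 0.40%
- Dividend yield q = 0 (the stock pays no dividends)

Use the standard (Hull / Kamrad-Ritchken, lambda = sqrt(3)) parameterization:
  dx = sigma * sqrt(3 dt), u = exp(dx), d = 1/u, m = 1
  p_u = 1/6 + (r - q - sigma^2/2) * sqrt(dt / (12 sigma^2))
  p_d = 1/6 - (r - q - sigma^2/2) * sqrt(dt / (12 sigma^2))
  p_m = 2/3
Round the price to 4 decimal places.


dt = T/N = 0.125000; dx = sigma*sqrt(3*dt) = 0.220454
u = exp(dx) = 1.246643; d = 1/u = 0.802154
p_u = 0.149430, p_m = 0.666667, p_d = 0.183904
Discount per step: exp(-r*dt) = 0.999500
Stock lattice S(k, j) with j the centered position index:
  k=0: S(0,+0) = 9.3700
  k=1: S(1,-1) = 7.5162; S(1,+0) = 9.3700; S(1,+1) = 11.6810
  k=2: S(2,-2) = 6.0291; S(2,-1) = 7.5162; S(2,+0) = 9.3700; S(2,+1) = 11.6810; S(2,+2) = 14.5621
Terminal payoffs V(N, j) = max(S_T - K, 0):
  V(2,-2) = 0.000000; V(2,-1) = 0.000000; V(2,+0) = 0.670000; V(2,+1) = 2.981042; V(2,+2) = 5.862085
Backward induction: V(k, j) = exp(-r*dt) * [p_u * V(k+1, j+1) + p_m * V(k+1, j) + p_d * V(k+1, j-1)]
  V(1,-1) = exp(-r*dt) * [p_u*0.670000 + p_m*0.000000 + p_d*0.000000] = 0.100068
  V(1,+0) = exp(-r*dt) * [p_u*2.981042 + p_m*0.670000 + p_d*0.000000] = 0.891676
  V(1,+1) = exp(-r*dt) * [p_u*5.862085 + p_m*2.981042 + p_d*0.670000] = 2.985052
  V(0,+0) = exp(-r*dt) * [p_u*2.985052 + p_m*0.891676 + p_d*0.100068] = 1.058379

Answer: Price = V(0,0) = 1.0584


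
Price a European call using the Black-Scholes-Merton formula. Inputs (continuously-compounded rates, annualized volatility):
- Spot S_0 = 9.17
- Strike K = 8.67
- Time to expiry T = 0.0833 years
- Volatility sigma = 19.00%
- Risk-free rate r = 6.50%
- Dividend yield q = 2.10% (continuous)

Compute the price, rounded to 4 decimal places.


Answer: Price = 0.5649

Derivation:
d1 = (ln(S/K) + (r - q + 0.5*sigma^2) * T) / (sigma * sqrt(T)) = 1.11670806
d2 = d1 - sigma * sqrt(T) = 1.06187076
exp(-rT) = 0.99460013; exp(-qT) = 0.99825223
C = S_0 * exp(-qT) * N(d1) - K * exp(-rT) * N(d2)
N(d1) = 0.86794042; N(d2) = 0.85585282
C = 9.1700 * 0.99825223 * 0.86794042 - 8.6700 * 0.99460013 * 0.85585282 = 0.5649


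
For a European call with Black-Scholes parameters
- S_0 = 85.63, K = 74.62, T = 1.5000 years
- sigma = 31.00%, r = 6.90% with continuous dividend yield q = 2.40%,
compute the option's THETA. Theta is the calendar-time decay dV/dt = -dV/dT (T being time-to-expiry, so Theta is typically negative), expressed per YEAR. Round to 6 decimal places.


d1 = 0.7301115620; d2 = 0.3504406519
phi(d1) = 0.3056025188; exp(-qT) = 0.9646402935; exp(-rT) = 0.9016760227
Theta = -S*exp(-qT)*phi(d1)*sigma/(2*sqrt(T)) - r*K*exp(-rT)*N(d2) + q*S*exp(-qT)*N(d1)
N(d1) = 0.7673390027; N(d2) = 0.6369959888; sqrt(T) = 1.2247448714
Term 1 = -85.6300 * 0.9646402935 * 0.3056025188 * 0.3100 / (2 * 1.2247448714) = -3.1947313294
Term 2 = -0.0690 * 74.6200 * 0.9016760227 * 0.6369959888 = -2.9572739256
Term 3 = 0.0240 * 85.6300 * 0.9646402935 * 0.7673390027 = 1.5212124029
Theta = -3.1947313294 + (-2.9572739256) + (1.5212124029) = -4.630793

Answer: Theta = -4.630793


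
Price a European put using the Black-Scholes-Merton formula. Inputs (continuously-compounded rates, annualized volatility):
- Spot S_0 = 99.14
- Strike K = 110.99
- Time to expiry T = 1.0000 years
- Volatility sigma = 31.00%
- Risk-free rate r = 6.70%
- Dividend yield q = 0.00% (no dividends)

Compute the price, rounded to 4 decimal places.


d1 = (ln(S/K) + (r - q + 0.5*sigma^2) * T) / (sigma * sqrt(T)) = 0.00691253
d2 = d1 - sigma * sqrt(T) = -0.30308747
exp(-rT) = 0.93519520; exp(-qT) = 1.00000000
P = K * exp(-rT) * N(-d2) - S_0 * exp(-qT) * N(-d1)
N(-d1) = 0.49724232; N(-d2) = 0.61908840
P = 110.9900 * 0.93519520 * 0.61908840 - 99.1400 * 1.00000000 * 0.49724232 = 14.9631

Answer: Price = 14.9631


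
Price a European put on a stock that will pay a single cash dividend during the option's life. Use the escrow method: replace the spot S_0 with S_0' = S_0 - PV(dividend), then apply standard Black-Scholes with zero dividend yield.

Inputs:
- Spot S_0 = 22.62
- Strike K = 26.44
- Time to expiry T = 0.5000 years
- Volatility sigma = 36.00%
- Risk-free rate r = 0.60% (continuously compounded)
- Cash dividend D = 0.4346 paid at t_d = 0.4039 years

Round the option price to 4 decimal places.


PV(D) = D * exp(-r * t_d) = 0.4346 * 0.99757953 = 0.43354807
S_0' = S_0 - PV(D) = 22.6200 - 0.43354807 = 22.18645193
d1 = (ln(S_0'/K) + (r + sigma^2/2)*T) / (sigma*sqrt(T)) = -0.54995696
d2 = d1 - sigma*sqrt(T) = -0.80451540
exp(-rT) = 0.99700450
N(-d1) = 0.70882555; N(-d2) = 0.78945031
P = K * exp(-rT) * N(-d2) - S_0' * N(-d1) = 26.4400 * 0.99700450 * 0.78945031 - 22.18645193 * 0.70882555 = 5.0842

Answer: Price = 5.0842


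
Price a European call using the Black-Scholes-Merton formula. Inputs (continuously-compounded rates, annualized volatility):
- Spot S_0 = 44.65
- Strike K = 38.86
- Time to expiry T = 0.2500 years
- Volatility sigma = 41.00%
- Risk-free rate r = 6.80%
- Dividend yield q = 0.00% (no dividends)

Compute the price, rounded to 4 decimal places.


d1 = (ln(S/K) + (r - q + 0.5*sigma^2) * T) / (sigma * sqrt(T)) = 0.86293348
d2 = d1 - sigma * sqrt(T) = 0.65793348
exp(-rT) = 0.98314368; exp(-qT) = 1.00000000
C = S_0 * exp(-qT) * N(d1) - K * exp(-rT) * N(d2)
N(d1) = 0.80591298; N(d2) = 0.74470956
C = 44.6500 * 1.00000000 * 0.80591298 - 38.8600 * 0.98314368 * 0.74470956 = 7.5324

Answer: Price = 7.5324


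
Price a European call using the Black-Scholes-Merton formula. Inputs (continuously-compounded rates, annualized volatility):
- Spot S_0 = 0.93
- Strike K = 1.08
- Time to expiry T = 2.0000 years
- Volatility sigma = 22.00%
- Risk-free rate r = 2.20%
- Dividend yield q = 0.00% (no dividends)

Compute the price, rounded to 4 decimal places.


d1 = (ln(S/K) + (r - q + 0.5*sigma^2) * T) / (sigma * sqrt(T)) = -0.18362835
d2 = d1 - sigma * sqrt(T) = -0.49475533
exp(-rT) = 0.95695396; exp(-qT) = 1.00000000
C = S_0 * exp(-qT) * N(d1) - K * exp(-rT) * N(d2)
N(d1) = 0.42715251; N(d2) = 0.31038642
C = 0.9300 * 1.00000000 * 0.42715251 - 1.0800 * 0.95695396 * 0.31038642 = 0.0765

Answer: Price = 0.0765


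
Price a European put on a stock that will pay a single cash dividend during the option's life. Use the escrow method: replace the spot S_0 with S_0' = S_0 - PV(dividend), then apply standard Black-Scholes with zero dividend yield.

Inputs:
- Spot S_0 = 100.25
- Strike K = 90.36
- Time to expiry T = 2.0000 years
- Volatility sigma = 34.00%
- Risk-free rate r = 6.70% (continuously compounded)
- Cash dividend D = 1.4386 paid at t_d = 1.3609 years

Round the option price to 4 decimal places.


Answer: Price = 8.7204

Derivation:
PV(D) = D * exp(-r * t_d) = 1.4386 * 0.91285311 = 1.31323048
S_0' = S_0 - PV(D) = 100.2500 - 1.31323048 = 98.93676952
d1 = (ln(S_0'/K) + (r + sigma^2/2)*T) / (sigma*sqrt(T)) = 0.70768757
d2 = d1 - sigma*sqrt(T) = 0.22685496
exp(-rT) = 0.87459006
N(-d1) = 0.23956965; N(-d2) = 0.41026826
P = K * exp(-rT) * N(-d2) - S_0' * N(-d1) = 90.3600 * 0.87459006 * 0.41026826 - 98.93676952 * 0.23956965 = 8.7204


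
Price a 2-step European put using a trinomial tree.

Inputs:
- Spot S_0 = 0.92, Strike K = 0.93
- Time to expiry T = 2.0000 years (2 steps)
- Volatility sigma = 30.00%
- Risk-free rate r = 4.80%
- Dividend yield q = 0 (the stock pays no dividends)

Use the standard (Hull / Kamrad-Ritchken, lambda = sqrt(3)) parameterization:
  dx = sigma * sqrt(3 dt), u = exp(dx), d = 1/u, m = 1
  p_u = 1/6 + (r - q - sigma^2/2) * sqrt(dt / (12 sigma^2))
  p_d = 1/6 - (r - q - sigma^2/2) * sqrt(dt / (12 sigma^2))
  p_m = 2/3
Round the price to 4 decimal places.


Answer: Price = V(0,0) = 0.0952

Derivation:
dt = T/N = 1.000000; dx = sigma*sqrt(3*dt) = 0.519615
u = exp(dx) = 1.681381; d = 1/u = 0.594749
p_u = 0.169553, p_m = 0.666667, p_d = 0.163780
Discount per step: exp(-r*dt) = 0.953134
Stock lattice S(k, j) with j the centered position index:
  k=0: S(0,+0) = 0.9200
  k=1: S(1,-1) = 0.5472; S(1,+0) = 0.9200; S(1,+1) = 1.5469
  k=2: S(2,-2) = 0.3254; S(2,-1) = 0.5472; S(2,+0) = 0.9200; S(2,+1) = 1.5469; S(2,+2) = 2.6009
Terminal payoffs V(N, j) = max(K - S_T, 0):
  V(2,-2) = 0.604571; V(2,-1) = 0.382831; V(2,+0) = 0.010000; V(2,+1) = 0.000000; V(2,+2) = 0.000000
Backward induction: V(k, j) = exp(-r*dt) * [p_u * V(k+1, j+1) + p_m * V(k+1, j) + p_d * V(k+1, j-1)]
  V(1,-1) = exp(-r*dt) * [p_u*0.010000 + p_m*0.382831 + p_d*0.604571] = 0.339251
  V(1,+0) = exp(-r*dt) * [p_u*0.000000 + p_m*0.010000 + p_d*0.382831] = 0.066116
  V(1,+1) = exp(-r*dt) * [p_u*0.000000 + p_m*0.000000 + p_d*0.010000] = 0.001561
  V(0,+0) = exp(-r*dt) * [p_u*0.001561 + p_m*0.066116 + p_d*0.339251] = 0.095222


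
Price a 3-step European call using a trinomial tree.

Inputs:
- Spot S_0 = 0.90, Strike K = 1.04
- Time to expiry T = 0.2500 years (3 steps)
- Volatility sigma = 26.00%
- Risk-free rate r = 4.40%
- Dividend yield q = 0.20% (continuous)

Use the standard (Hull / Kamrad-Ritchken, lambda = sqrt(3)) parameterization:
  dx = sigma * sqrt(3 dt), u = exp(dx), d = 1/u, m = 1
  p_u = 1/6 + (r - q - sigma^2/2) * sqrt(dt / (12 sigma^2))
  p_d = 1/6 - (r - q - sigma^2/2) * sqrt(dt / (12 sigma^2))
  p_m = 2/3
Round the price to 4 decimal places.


dt = T/N = 0.083333; dx = sigma*sqrt(3*dt) = 0.130000
u = exp(dx) = 1.138828; d = 1/u = 0.878095
p_u = 0.169295, p_m = 0.666667, p_d = 0.164038
Discount per step: exp(-r*dt) = 0.996340
Stock lattice S(k, j) with j the centered position index:
  k=0: S(0,+0) = 0.9000
  k=1: S(1,-1) = 0.7903; S(1,+0) = 0.9000; S(1,+1) = 1.0249
  k=2: S(2,-2) = 0.6939; S(2,-1) = 0.7903; S(2,+0) = 0.9000; S(2,+1) = 1.0249; S(2,+2) = 1.1672
  k=3: S(3,-3) = 0.6094; S(3,-2) = 0.6939; S(3,-1) = 0.7903; S(3,+0) = 0.9000; S(3,+1) = 1.0249; S(3,+2) = 1.1672; S(3,+3) = 1.3293
Terminal payoffs V(N, j) = max(S_T - K, 0):
  V(3,-3) = 0.000000; V(3,-2) = 0.000000; V(3,-1) = 0.000000; V(3,+0) = 0.000000; V(3,+1) = 0.000000; V(3,+2) = 0.127237; V(3,+3) = 0.289283
Backward induction: V(k, j) = exp(-r*dt) * [p_u * V(k+1, j+1) + p_m * V(k+1, j) + p_d * V(k+1, j-1)]
  V(2,-2) = exp(-r*dt) * [p_u*0.000000 + p_m*0.000000 + p_d*0.000000] = 0.000000
  V(2,-1) = exp(-r*dt) * [p_u*0.000000 + p_m*0.000000 + p_d*0.000000] = 0.000000
  V(2,+0) = exp(-r*dt) * [p_u*0.000000 + p_m*0.000000 + p_d*0.000000] = 0.000000
  V(2,+1) = exp(-r*dt) * [p_u*0.127237 + p_m*0.000000 + p_d*0.000000] = 0.021462
  V(2,+2) = exp(-r*dt) * [p_u*0.289283 + p_m*0.127237 + p_d*0.000000] = 0.133309
  V(1,-1) = exp(-r*dt) * [p_u*0.000000 + p_m*0.000000 + p_d*0.000000] = 0.000000
  V(1,+0) = exp(-r*dt) * [p_u*0.021462 + p_m*0.000000 + p_d*0.000000] = 0.003620
  V(1,+1) = exp(-r*dt) * [p_u*0.133309 + p_m*0.021462 + p_d*0.000000] = 0.036741
  V(0,+0) = exp(-r*dt) * [p_u*0.036741 + p_m*0.003620 + p_d*0.000000] = 0.008602

Answer: Price = V(0,0) = 0.0086


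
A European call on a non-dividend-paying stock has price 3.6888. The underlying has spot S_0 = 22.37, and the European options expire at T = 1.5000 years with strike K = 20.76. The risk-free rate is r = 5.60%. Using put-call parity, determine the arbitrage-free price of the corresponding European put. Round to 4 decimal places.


Answer: Put price = 0.4062

Derivation:
Put-call parity: C - P = S_0 * exp(-qT) - K * exp(-rT).
S_0 * exp(-qT) = 22.3700 * 1.00000000 = 22.37000000
K * exp(-rT) = 20.7600 * 0.91943126 = 19.08739288
P = C - S*exp(-qT) + K*exp(-rT)
P = 3.6888 - 22.37000000 + 19.08739288 = 0.4062


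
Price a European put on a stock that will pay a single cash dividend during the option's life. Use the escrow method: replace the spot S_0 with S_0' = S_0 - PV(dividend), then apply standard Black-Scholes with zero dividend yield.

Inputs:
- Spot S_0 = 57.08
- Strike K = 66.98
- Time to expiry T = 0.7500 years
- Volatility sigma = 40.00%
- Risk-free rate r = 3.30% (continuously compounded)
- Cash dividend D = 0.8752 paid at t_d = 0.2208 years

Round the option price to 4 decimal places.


Answer: Price = 13.6904

Derivation:
PV(D) = D * exp(-r * t_d) = 0.8752 * 0.99274008 = 0.86884612
S_0' = S_0 - PV(D) = 57.0800 - 0.86884612 = 56.21115388
d1 = (ln(S_0'/K) + (r + sigma^2/2)*T) / (sigma*sqrt(T)) = -0.26133432
d2 = d1 - sigma*sqrt(T) = -0.60774448
exp(-rT) = 0.97555377
N(-d1) = 0.60308265; N(-d2) = 0.72832152
P = K * exp(-rT) * N(-d2) - S_0' * N(-d1) = 66.9800 * 0.97555377 * 0.72832152 - 56.21115388 * 0.60308265 = 13.6904


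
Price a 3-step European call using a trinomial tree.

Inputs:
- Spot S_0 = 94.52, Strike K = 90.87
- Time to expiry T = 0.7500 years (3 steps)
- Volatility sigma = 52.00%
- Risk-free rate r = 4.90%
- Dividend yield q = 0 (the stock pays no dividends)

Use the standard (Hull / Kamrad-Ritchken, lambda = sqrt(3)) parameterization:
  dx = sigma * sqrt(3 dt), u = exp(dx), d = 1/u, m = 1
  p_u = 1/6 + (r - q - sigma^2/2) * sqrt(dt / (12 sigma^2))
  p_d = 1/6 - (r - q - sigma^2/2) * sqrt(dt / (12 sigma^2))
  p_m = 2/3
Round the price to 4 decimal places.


Answer: Price = V(0,0) = 18.9401

Derivation:
dt = T/N = 0.250000; dx = sigma*sqrt(3*dt) = 0.450333
u = exp(dx) = 1.568835; d = 1/u = 0.637416
p_u = 0.142740, p_m = 0.666667, p_d = 0.190593
Discount per step: exp(-r*dt) = 0.987825
Stock lattice S(k, j) with j the centered position index:
  k=0: S(0,+0) = 94.5200
  k=1: S(1,-1) = 60.2485; S(1,+0) = 94.5200; S(1,+1) = 148.2863
  k=2: S(2,-2) = 38.4034; S(2,-1) = 60.2485; S(2,+0) = 94.5200; S(2,+1) = 148.2863; S(2,+2) = 232.6367
  k=3: S(3,-3) = 24.4789; S(3,-2) = 38.4034; S(3,-1) = 60.2485; S(3,+0) = 94.5200; S(3,+1) = 148.2863; S(3,+2) = 232.6367; S(3,+3) = 364.9685
Terminal payoffs V(N, j) = max(S_T - K, 0):
  V(3,-3) = 0.000000; V(3,-2) = 0.000000; V(3,-1) = 0.000000; V(3,+0) = 3.650000; V(3,+1) = 57.416270; V(3,+2) = 141.766668; V(3,+3) = 274.098512
Backward induction: V(k, j) = exp(-r*dt) * [p_u * V(k+1, j+1) + p_m * V(k+1, j) + p_d * V(k+1, j-1)]
  V(2,-2) = exp(-r*dt) * [p_u*0.000000 + p_m*0.000000 + p_d*0.000000] = 0.000000
  V(2,-1) = exp(-r*dt) * [p_u*3.650000 + p_m*0.000000 + p_d*0.000000] = 0.514657
  V(2,+0) = exp(-r*dt) * [p_u*57.416270 + p_m*3.650000 + p_d*0.000000] = 10.499518
  V(2,+1) = exp(-r*dt) * [p_u*141.766668 + p_m*57.416270 + p_d*3.650000] = 58.488060
  V(2,+2) = exp(-r*dt) * [p_u*274.098512 + p_m*141.766668 + p_d*57.416270] = 142.818789
  V(1,-1) = exp(-r*dt) * [p_u*10.499518 + p_m*0.514657 + p_d*0.000000] = 1.819381
  V(1,+0) = exp(-r*dt) * [p_u*58.488060 + p_m*10.499518 + p_d*0.514657] = 15.258288
  V(1,+1) = exp(-r*dt) * [p_u*142.818789 + p_m*58.488060 + p_d*10.499518] = 60.631816
  V(0,+0) = exp(-r*dt) * [p_u*60.631816 + p_m*15.258288 + p_d*1.819381] = 18.940092
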